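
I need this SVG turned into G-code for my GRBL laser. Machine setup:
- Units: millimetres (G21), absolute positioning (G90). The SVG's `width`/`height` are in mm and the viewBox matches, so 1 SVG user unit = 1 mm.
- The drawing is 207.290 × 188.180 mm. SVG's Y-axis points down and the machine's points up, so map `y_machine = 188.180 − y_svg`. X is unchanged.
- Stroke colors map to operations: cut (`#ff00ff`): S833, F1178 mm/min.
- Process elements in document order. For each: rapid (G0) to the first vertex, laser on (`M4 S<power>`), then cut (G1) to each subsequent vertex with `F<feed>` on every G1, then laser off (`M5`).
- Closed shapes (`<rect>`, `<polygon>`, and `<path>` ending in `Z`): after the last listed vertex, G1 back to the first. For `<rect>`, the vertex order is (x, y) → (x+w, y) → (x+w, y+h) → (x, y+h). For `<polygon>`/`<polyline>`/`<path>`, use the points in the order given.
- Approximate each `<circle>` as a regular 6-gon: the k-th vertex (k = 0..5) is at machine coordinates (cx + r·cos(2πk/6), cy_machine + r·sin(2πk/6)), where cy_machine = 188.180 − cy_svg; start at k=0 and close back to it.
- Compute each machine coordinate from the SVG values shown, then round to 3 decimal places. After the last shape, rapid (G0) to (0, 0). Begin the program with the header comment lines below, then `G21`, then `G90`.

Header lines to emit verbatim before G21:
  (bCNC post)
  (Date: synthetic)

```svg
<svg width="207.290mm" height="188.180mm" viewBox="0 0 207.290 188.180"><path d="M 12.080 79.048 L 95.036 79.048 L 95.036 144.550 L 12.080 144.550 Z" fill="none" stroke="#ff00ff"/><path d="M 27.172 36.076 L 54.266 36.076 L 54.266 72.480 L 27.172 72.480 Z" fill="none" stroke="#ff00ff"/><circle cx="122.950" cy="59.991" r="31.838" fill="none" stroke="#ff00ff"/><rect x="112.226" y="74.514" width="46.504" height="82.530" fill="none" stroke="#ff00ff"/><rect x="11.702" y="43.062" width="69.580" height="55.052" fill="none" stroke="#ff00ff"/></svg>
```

(bCNC post)
(Date: synthetic)
G21
G90
G0 X12.080 Y109.132
M4 S833
G1 X95.036 Y109.132 F1178
G1 X95.036 Y43.630 F1178
G1 X12.080 Y43.630 F1178
G1 X12.080 Y109.132 F1178
M5
G0 X27.172 Y152.104
M4 S833
G1 X54.266 Y152.104 F1178
G1 X54.266 Y115.700 F1178
G1 X27.172 Y115.700 F1178
G1 X27.172 Y152.104 F1178
M5
G0 X154.788 Y128.189
M4 S833
G1 X138.869 Y155.762 F1178
G1 X107.031 Y155.762 F1178
G1 X91.112 Y128.189 F1178
G1 X107.031 Y100.616 F1178
G1 X138.869 Y100.616 F1178
G1 X154.788 Y128.189 F1178
M5
G0 X112.226 Y113.666
M4 S833
G1 X158.730 Y113.666 F1178
G1 X158.730 Y31.136 F1178
G1 X112.226 Y31.136 F1178
G1 X112.226 Y113.666 F1178
M5
G0 X11.702 Y145.118
M4 S833
G1 X81.282 Y145.118 F1178
G1 X81.282 Y90.066 F1178
G1 X11.702 Y90.066 F1178
G1 X11.702 Y145.118 F1178
M5
G0 X0.000 Y0.000

1 u = 1 mm; y_m = 188.180 − y.

[1] `<path>` rectangle, #ff00ff→cut S833 F1178: (12.080,109.132) → (95.036,109.132) → (95.036,43.630) → (12.080,43.630) → (12.080,109.132) (closed)

[2] `<path>` rectangle, #ff00ff→cut S833 F1178: (27.172,152.104) → (54.266,152.104) → (54.266,115.700) → (27.172,115.700) → (27.172,152.104) (closed)

[3] `<circle>` circle, #ff00ff→cut S833 F1178: (154.788,128.189) → (138.869,155.762) → (107.031,155.762) → (91.112,128.189) → (107.031,100.616) → (138.869,100.616) → (154.788,128.189) (closed)

[4] `<rect>` rectangle, #ff00ff→cut S833 F1178: (112.226,113.666) → (158.730,113.666) → (158.730,31.136) → (112.226,31.136) → (112.226,113.666) (closed)

[5] `<rect>` rectangle, #ff00ff→cut S833 F1178: (11.702,145.118) → (81.282,145.118) → (81.282,90.066) → (11.702,90.066) → (11.702,145.118) (closed)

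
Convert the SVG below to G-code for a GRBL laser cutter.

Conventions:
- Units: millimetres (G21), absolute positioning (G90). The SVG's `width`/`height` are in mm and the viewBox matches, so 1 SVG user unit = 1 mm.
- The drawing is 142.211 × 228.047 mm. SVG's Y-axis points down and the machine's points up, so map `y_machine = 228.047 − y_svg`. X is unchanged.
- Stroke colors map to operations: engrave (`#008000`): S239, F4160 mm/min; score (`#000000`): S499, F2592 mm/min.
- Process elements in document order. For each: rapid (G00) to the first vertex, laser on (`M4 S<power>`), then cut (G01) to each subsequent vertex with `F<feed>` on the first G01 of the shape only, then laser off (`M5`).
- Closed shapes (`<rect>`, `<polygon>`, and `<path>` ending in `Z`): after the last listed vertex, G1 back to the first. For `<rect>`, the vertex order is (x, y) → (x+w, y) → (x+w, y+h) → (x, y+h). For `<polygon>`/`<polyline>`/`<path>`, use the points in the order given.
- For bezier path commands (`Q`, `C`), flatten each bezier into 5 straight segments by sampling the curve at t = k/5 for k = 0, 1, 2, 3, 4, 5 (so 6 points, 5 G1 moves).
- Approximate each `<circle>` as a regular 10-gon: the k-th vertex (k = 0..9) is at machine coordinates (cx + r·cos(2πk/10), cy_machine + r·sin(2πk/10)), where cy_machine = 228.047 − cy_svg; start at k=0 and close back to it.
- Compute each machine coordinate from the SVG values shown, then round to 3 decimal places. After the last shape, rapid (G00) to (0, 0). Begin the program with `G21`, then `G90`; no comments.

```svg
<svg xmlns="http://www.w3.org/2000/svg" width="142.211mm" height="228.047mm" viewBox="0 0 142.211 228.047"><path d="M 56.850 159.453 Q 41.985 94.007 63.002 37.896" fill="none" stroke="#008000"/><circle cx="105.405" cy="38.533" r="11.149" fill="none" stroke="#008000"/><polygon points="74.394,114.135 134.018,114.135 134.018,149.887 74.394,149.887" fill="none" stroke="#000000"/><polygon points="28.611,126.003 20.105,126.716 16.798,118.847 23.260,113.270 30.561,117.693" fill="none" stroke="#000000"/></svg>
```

G21
G90
G00 X56.850 Y68.594
M4 S239
G01 X52.339 Y94.399 F4160
G01 X50.699 Y119.457
G01 X51.930 Y143.769
G01 X56.030 Y167.333
G01 X63.002 Y190.151
M5
G00 X116.554 Y189.514
M4 S239
G01 X114.425 Y196.067 F4160
G01 X108.850 Y200.117
G01 X101.960 Y200.117
G01 X96.385 Y196.067
G01 X94.256 Y189.514
G01 X96.385 Y182.961
G01 X101.960 Y178.911
G01 X108.850 Y178.911
G01 X114.425 Y182.961
G01 X116.554 Y189.514
M5
G00 X74.394 Y113.912
M4 S499
G01 X134.018 Y113.912 F2592
G01 X134.018 Y78.160
G01 X74.394 Y78.160
G01 X74.394 Y113.912
M5
G00 X28.611 Y102.044
M4 S499
G01 X20.105 Y101.331 F2592
G01 X16.798 Y109.200
G01 X23.260 Y114.777
G01 X30.561 Y110.354
G01 X28.611 Y102.044
M5
G00 X0.000 Y0.000

Since the viewBox matches the mm dimensions, user units are millimetres directly. The only transform is the Y-flip y_m = 228.047 − y_svg.

Shape 1 is a quadratic bezier drawn with `<path>`. Its stroke #008000 means engrave at S239, F4160. After flipping Y the toolpath is (56.850,68.594) → (52.339,94.399) → (50.699,119.457) → (51.930,143.769) → (56.030,167.333) → (63.002,190.151).

Shape 2 is a circle drawn with `<circle>`. Its stroke #008000 means engrave at S239, F4160. After flipping Y the toolpath is (116.554,189.514) → (114.425,196.067) → (108.850,200.117) → (101.960,200.117) → (96.385,196.067) → (94.256,189.514) → (96.385,182.961) → (101.960,178.911) → (108.850,178.911) → (114.425,182.961) → (116.554,189.514), returning to the start.

Shape 3 is a rectangle drawn with `<polygon>`. Its stroke #000000 means score at S499, F2592. After flipping Y the toolpath is (74.394,113.912) → (134.018,113.912) → (134.018,78.160) → (74.394,78.160) → (74.394,113.912), returning to the start.

Shape 4 is a regular polygon drawn with `<polygon>`. Its stroke #000000 means score at S499, F2592. After flipping Y the toolpath is (28.611,102.044) → (20.105,101.331) → (16.798,109.200) → (23.260,114.777) → (30.561,110.354) → (28.611,102.044), returning to the start.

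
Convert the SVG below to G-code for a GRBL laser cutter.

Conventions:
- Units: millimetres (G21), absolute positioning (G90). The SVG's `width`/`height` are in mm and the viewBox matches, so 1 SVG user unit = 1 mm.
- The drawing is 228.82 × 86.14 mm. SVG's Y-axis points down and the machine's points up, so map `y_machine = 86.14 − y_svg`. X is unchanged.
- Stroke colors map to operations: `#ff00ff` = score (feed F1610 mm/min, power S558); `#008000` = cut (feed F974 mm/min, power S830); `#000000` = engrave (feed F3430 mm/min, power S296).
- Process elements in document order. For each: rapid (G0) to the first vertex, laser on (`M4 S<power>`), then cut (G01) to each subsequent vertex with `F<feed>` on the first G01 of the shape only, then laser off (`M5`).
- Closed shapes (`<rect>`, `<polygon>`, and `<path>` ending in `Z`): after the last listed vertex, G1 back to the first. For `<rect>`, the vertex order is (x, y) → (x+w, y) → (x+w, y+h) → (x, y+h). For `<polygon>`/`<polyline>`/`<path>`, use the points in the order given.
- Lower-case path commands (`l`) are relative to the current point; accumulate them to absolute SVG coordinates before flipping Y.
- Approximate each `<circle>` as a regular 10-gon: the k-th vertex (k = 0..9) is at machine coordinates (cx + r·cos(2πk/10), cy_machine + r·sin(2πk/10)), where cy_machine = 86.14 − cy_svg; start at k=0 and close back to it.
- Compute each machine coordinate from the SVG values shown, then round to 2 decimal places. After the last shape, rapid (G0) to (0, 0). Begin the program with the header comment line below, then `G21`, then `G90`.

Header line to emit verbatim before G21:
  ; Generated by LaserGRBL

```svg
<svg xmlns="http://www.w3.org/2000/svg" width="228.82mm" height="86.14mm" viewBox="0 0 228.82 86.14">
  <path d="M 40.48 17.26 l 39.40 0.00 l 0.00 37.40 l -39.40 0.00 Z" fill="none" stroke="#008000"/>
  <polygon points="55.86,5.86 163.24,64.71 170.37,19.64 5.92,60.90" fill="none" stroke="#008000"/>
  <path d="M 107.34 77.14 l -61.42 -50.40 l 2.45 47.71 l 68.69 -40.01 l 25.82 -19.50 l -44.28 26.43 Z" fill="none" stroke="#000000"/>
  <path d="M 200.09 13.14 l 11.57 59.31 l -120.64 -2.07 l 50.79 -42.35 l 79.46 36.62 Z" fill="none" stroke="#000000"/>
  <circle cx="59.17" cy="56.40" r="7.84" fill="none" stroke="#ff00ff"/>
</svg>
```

; Generated by LaserGRBL
G21
G90
G0 X40.48 Y68.88
M4 S830
G01 X79.88 Y68.88 F974
G01 X79.88 Y31.48
G01 X40.48 Y31.48
G01 X40.48 Y68.88
M5
G0 X55.86 Y80.28
M4 S830
G01 X163.24 Y21.43 F974
G01 X170.37 Y66.50
G01 X5.92 Y25.24
G01 X55.86 Y80.28
M5
G0 X107.34 Y9.00
M4 S296
G01 X45.92 Y59.40 F3430
G01 X48.37 Y11.69
G01 X117.06 Y51.70
G01 X142.88 Y71.20
G01 X98.60 Y44.77
G01 X107.34 Y9.00
M5
G0 X200.09 Y73.00
M4 S296
G01 X211.66 Y13.69 F3430
G01 X91.02 Y15.76
G01 X141.81 Y58.11
G01 X221.27 Y21.49
G01 X200.09 Y73.00
M5
G0 X67.01 Y29.74
M4 S558
G01 X65.51 Y34.35 F1610
G01 X61.59 Y37.20
G01 X56.75 Y37.20
G01 X52.83 Y34.35
G01 X51.33 Y29.74
G01 X52.83 Y25.13
G01 X56.75 Y22.28
G01 X61.59 Y22.28
G01 X65.51 Y25.13
G01 X67.01 Y29.74
M5
G0 X0.00 Y0.00

Since the viewBox matches the mm dimensions, user units are millimetres directly. The only transform is the Y-flip y_m = 86.14 − y_svg.

Shape 1 is a rectangle drawn with `<path>`. Its stroke #008000 means cut at S830, F974. After flipping Y the toolpath is (40.48,68.88) → (79.88,68.88) → (79.88,31.48) → (40.48,31.48) → (40.48,68.88), returning to the start.

Shape 2 is a closed polygon drawn with `<polygon>`. Its stroke #008000 means cut at S830, F974. After flipping Y the toolpath is (55.86,80.28) → (163.24,21.43) → (170.37,66.50) → (5.92,25.24) → (55.86,80.28), returning to the start.

Shape 3 is a closed polygon drawn with `<path>`. Its stroke #000000 means engrave at S296, F3430. After flipping Y the toolpath is (107.34,9.00) → (45.92,59.40) → (48.37,11.69) → (117.06,51.70) → (142.88,71.20) → (98.60,44.77) → (107.34,9.00), returning to the start.

Shape 4 is a closed polygon drawn with `<path>`. Its stroke #000000 means engrave at S296, F3430. After flipping Y the toolpath is (200.09,73.00) → (211.66,13.69) → (91.02,15.76) → (141.81,58.11) → (221.27,21.49) → (200.09,73.00), returning to the start.

Shape 5 is a circle drawn with `<circle>`. Its stroke #ff00ff means score at S558, F1610. After flipping Y the toolpath is (67.01,29.74) → (65.51,34.35) → (61.59,37.20) → (56.75,37.20) → (52.83,34.35) → (51.33,29.74) → (52.83,25.13) → (56.75,22.28) → (61.59,22.28) → (65.51,25.13) → (67.01,29.74), returning to the start.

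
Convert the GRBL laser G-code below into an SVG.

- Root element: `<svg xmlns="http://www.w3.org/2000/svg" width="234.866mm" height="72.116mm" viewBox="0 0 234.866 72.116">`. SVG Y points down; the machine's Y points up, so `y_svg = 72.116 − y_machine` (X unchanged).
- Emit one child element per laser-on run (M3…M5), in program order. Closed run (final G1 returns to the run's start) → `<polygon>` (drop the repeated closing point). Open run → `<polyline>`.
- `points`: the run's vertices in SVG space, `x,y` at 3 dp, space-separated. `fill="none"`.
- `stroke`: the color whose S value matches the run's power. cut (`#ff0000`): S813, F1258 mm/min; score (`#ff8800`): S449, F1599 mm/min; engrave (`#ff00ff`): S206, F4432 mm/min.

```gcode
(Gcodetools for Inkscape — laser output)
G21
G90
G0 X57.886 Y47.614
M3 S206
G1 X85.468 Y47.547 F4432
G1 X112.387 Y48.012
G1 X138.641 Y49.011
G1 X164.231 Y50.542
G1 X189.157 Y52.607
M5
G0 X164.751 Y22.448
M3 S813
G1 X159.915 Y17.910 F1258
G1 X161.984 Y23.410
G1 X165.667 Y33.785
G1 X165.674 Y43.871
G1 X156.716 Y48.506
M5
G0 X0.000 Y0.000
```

<svg xmlns="http://www.w3.org/2000/svg" width="234.866mm" height="72.116mm" viewBox="0 0 234.866 72.116">
  <polyline points="57.886,24.502 85.468,24.569 112.387,24.104 138.641,23.105 164.231,21.574 189.157,19.509" fill="none" stroke="#ff00ff"/>
  <polyline points="164.751,49.668 159.915,54.206 161.984,48.706 165.667,38.331 165.674,28.245 156.716,23.610" fill="none" stroke="#ff0000"/>
</svg>

Each laser-on run becomes one SVG element. Flip Y back into SVG space with y_svg = 72.116 − y_machine.

Run 1: the run's S206 means `#ff00ff` (engrave). The run is open, so emit a `<polyline>` with points (Y-flipped): 57.886,24.502 85.468,24.569 112.387,24.104 138.641,23.105 164.231,21.574 189.157,19.509.

Run 2: S813 ⇒ cut layer `#ff0000`. The run is open, so emit a `<polyline>` with points (Y-flipped): 164.751,49.668 159.915,54.206 161.984,48.706 165.667,38.331 165.674,28.245 156.716,23.610.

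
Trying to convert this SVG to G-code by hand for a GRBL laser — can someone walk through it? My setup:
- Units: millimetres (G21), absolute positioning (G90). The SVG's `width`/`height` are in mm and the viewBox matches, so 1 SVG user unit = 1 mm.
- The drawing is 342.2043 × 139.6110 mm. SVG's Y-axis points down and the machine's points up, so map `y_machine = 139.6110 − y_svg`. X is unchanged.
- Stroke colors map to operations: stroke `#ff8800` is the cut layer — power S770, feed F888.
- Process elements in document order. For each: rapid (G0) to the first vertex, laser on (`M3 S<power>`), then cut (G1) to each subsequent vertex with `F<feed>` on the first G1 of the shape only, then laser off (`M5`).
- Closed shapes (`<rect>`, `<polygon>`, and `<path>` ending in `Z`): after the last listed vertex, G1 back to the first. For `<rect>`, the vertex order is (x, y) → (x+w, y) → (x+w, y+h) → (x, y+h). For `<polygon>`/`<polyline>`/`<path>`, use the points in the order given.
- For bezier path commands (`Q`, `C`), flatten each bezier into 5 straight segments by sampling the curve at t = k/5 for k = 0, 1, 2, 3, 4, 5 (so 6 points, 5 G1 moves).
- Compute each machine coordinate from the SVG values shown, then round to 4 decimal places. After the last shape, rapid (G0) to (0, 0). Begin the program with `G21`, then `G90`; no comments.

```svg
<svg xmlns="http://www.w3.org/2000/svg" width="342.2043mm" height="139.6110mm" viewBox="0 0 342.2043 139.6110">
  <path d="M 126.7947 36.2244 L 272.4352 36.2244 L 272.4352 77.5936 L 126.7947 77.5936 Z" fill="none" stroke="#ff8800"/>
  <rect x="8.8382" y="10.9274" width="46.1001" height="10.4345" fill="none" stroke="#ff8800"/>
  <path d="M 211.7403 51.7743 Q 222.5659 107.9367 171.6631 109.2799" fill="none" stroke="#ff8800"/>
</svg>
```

G21
G90
G0 X126.7947 Y103.3866
M3 S770
G1 X272.4352 Y103.3866 F888
G1 X272.4352 Y62.0174
G1 X126.7947 Y62.0174
G1 X126.7947 Y103.3866
M5
G0 X8.8382 Y128.6836
M3 S770
G1 X54.9383 Y128.6836 F888
G1 X54.9383 Y118.2491
G1 X8.8382 Y118.2491
G1 X8.8382 Y128.6836
M5
G0 X211.7403 Y87.8367
M3 S770
G1 X213.6014 Y67.5645 F888
G1 X210.5242 Y51.6779
G1 X202.5088 Y40.1767
G1 X189.5551 Y33.0611
G1 X171.6631 Y30.3311
M5
G0 X0.0000 Y0.0000

Since the viewBox matches the mm dimensions, user units are millimetres directly. The only transform is the Y-flip y_m = 139.6110 − y_svg.

Shape 1 is a rectangle drawn with `<path>`. Its stroke #ff8800 means cut at S770, F888. After flipping Y the toolpath is (126.7947,103.3866) → (272.4352,103.3866) → (272.4352,62.0174) → (126.7947,62.0174) → (126.7947,103.3866), returning to the start.

Shape 2 is a rectangle drawn with `<rect>`. Its stroke #ff8800 means cut at S770, F888. After flipping Y the toolpath is (8.8382,128.6836) → (54.9383,128.6836) → (54.9383,118.2491) → (8.8382,118.2491) → (8.8382,128.6836), returning to the start.

Shape 3 is a quadratic bezier drawn with `<path>`. Its stroke #ff8800 means cut at S770, F888. After flipping Y the toolpath is (211.7403,87.8367) → (213.6014,67.5645) → (210.5242,51.6779) → (202.5088,40.1767) → (189.5551,33.0611) → (171.6631,30.3311).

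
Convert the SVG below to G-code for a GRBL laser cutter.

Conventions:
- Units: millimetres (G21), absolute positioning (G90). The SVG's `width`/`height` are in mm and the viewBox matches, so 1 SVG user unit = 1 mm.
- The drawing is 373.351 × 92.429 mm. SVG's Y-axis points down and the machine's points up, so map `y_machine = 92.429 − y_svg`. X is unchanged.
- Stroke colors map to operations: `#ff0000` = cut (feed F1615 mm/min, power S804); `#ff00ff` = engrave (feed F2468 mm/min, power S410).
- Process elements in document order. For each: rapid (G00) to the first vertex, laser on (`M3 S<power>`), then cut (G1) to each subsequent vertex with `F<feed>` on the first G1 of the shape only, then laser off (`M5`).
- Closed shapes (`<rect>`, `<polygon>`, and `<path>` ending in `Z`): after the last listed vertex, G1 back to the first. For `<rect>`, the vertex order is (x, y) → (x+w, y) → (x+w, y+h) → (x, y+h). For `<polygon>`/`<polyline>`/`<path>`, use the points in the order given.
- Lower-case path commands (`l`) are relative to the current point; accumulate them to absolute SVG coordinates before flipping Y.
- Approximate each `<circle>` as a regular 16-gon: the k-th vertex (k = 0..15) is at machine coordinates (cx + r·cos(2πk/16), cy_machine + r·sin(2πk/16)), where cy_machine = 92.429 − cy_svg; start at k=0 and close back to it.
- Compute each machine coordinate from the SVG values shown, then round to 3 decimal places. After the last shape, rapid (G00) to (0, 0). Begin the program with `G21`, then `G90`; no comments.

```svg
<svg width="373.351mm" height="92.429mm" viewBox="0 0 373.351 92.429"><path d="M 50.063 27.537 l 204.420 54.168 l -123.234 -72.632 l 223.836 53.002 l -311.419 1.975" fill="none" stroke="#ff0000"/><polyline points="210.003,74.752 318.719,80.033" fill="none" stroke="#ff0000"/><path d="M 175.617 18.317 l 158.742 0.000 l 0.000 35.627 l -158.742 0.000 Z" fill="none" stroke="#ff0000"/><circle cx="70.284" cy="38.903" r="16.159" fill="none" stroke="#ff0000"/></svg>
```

G21
G90
G00 X50.063 Y64.892
M3 S804
G1 X254.483 Y10.724 F1615
G1 X131.249 Y83.356
G1 X355.085 Y30.354
G1 X43.666 Y28.379
M5
G00 X210.003 Y17.677
M3 S804
G1 X318.719 Y12.396 F1615
M5
G00 X175.617 Y74.112
M3 S804
G1 X334.359 Y74.112 F1615
G1 X334.359 Y38.485
G1 X175.617 Y38.485
G1 X175.617 Y74.112
M5
G00 X86.443 Y53.526
M3 S804
G1 X85.213 Y59.710 F1615
G1 X81.710 Y64.952
G1 X76.468 Y68.455
G1 X70.284 Y69.685
G1 X64.100 Y68.455
G1 X58.858 Y64.952
G1 X55.355 Y59.710
G1 X54.125 Y53.526
G1 X55.355 Y47.342
G1 X58.858 Y42.100
G1 X64.100 Y38.597
G1 X70.284 Y37.367
G1 X76.468 Y38.597
G1 X81.710 Y42.100
G1 X85.213 Y47.342
G1 X86.443 Y53.526
M5
G00 X0.000 Y0.000

viewBox `0 0 373.351 92.429` with mm width/height → 1 unit = 1 mm. Flip: y_m = 92.429 − y_svg.

**Shape 1** — `<path>` open polyline, stroke `#ff0000` → cut (S804, F1615). Machine vertices: (50.063,64.892) → (254.483,10.724) → (131.249,83.356) → (355.085,30.354) → (43.666,28.379). Open path.

**Shape 2** — `<polyline>` line segment, stroke `#ff0000` → cut (S804, F1615). Machine vertices: (210.003,17.677) → (318.719,12.396). Open path.

**Shape 3** — `<path>` rectangle, stroke `#ff0000` → cut (S804, F1615). Machine vertices: (175.617,74.112) → (334.359,74.112) → (334.359,38.485) → (175.617,38.485) → (175.617,74.112). Closed: final G1 returns to the first vertex.

**Shape 4** — `<circle>` circle, stroke `#ff0000` → cut (S804, F1615). Machine vertices: (86.443,53.526) → (85.213,59.710) → (81.710,64.952) → (76.468,68.455) → (70.284,69.685) → (64.100,68.455) → (58.858,64.952) → (55.355,59.710) → (54.125,53.526) → (55.355,47.342) → (58.858,42.100) → (64.100,38.597) → (70.284,37.367) → (76.468,38.597) → (81.710,42.100) → (85.213,47.342) → (86.443,53.526). Closed: final G1 returns to the first vertex.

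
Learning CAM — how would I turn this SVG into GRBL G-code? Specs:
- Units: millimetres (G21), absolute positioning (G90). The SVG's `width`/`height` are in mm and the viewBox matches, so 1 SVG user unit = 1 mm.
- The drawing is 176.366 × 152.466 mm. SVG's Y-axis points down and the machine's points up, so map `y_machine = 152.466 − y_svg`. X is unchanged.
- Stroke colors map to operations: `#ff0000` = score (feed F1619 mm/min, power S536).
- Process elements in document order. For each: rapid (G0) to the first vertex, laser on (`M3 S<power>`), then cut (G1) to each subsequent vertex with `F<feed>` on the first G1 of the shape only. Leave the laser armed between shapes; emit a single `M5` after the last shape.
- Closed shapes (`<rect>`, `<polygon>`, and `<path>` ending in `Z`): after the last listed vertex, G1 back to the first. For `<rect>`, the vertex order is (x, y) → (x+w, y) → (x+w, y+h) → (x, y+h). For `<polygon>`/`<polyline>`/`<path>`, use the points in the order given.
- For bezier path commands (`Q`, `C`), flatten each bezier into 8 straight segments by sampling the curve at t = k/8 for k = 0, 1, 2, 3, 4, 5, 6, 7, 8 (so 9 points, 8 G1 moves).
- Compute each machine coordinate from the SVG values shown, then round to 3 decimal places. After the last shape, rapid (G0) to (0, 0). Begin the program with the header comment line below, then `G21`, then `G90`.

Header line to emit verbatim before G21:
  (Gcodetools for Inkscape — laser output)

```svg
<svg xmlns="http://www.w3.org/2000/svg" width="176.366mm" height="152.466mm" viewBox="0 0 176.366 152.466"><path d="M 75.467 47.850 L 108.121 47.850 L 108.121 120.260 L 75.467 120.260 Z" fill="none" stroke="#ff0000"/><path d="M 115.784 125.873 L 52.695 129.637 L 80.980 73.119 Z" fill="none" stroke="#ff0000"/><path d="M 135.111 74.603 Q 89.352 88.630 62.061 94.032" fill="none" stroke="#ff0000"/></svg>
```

(Gcodetools for Inkscape — laser output)
G21
G90
G0 X75.467 Y104.616
M3 S536
G1 X108.121 Y104.616 F1619
G1 X108.121 Y32.206
G1 X75.467 Y32.206
G1 X75.467 Y104.616
G0 X115.784 Y26.593
M3 S536
G1 X52.695 Y22.829 F1619
G1 X80.980 Y79.347
G1 X115.784 Y26.593
G0 X135.111 Y77.863
M3 S536
G1 X123.960 Y74.491 F1619
G1 X113.386 Y71.389
G1 X103.389 Y68.556
G1 X93.969 Y65.992
G1 X85.126 Y63.698
G1 X76.861 Y61.674
G1 X69.172 Y59.919
G1 X62.061 Y58.434
M5
G0 X0.000 Y0.000

viewBox `0 0 176.366 152.466` with mm width/height → 1 unit = 1 mm. Flip: y_m = 152.466 − y_svg.

**Shape 1** — `<path>` rectangle, stroke `#ff0000` → score (S536, F1619). Machine vertices: (75.467,104.616) → (108.121,104.616) → (108.121,32.206) → (75.467,32.206) → (75.467,104.616). Closed: final G1 returns to the first vertex.

**Shape 2** — `<path>` regular polygon, stroke `#ff0000` → score (S536, F1619). Machine vertices: (115.784,26.593) → (52.695,22.829) → (80.980,79.347) → (115.784,26.593). Closed: final G1 returns to the first vertex.

**Shape 3** — `<path>` quadratic bezier, stroke `#ff0000` → score (S536, F1619). Control points (SVG): P0=(135.111,74.603), P1=(89.352,88.630), P2=(62.061,94.032); sampled at t=k/8. Machine vertices: (135.111,77.863) → (123.960,74.491) → (113.386,71.389) → (103.389,68.556) → (93.969,65.992) → (85.126,63.698) → (76.861,61.674) → (69.172,59.919) → (62.061,58.434). Open path.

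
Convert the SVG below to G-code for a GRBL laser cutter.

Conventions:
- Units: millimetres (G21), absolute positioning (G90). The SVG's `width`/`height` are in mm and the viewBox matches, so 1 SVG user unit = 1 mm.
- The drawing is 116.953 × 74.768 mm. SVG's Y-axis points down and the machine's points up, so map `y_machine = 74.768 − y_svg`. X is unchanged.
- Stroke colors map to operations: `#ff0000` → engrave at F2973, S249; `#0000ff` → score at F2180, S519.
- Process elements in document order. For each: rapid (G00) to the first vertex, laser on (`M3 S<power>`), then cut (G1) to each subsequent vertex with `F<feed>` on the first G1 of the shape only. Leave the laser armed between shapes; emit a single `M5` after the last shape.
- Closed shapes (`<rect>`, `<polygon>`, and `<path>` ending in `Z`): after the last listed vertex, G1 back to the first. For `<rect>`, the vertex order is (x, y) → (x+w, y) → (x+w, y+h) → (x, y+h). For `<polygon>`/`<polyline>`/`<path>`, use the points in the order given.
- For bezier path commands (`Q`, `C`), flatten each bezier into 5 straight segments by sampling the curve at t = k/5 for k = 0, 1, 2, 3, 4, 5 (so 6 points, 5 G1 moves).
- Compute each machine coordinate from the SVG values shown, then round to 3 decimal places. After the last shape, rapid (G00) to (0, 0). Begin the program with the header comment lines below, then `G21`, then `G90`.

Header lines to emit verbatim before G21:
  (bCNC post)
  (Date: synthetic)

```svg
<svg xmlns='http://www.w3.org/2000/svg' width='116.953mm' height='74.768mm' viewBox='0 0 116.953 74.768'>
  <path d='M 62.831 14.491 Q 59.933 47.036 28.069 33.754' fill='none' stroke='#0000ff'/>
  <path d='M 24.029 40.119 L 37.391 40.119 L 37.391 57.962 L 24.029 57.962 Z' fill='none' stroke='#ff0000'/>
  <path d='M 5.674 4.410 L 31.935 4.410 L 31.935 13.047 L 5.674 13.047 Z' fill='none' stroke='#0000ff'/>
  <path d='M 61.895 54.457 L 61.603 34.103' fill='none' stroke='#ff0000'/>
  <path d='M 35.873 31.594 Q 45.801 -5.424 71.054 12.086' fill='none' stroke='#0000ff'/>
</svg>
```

(bCNC post)
(Date: synthetic)
G21
G90
G00 X62.831 Y60.277
M3 S519
G1 X60.513 Y49.092 F2180
G1 X55.878 Y41.573
G1 X48.926 Y37.721
G1 X39.656 Y37.534
G1 X28.069 Y41.014
G00 X24.029 Y34.649
M3 S249
G1 X37.391 Y34.649 F2973
G1 X37.391 Y16.806
G1 X24.029 Y16.806
G1 X24.029 Y34.649
G00 X5.674 Y70.358
M3 S519
G1 X31.935 Y70.358 F2180
G1 X31.935 Y61.721
G1 X5.674 Y61.721
G1 X5.674 Y70.358
G00 X61.895 Y20.311
M3 S249
G1 X61.603 Y40.665 F2973
G00 X35.873 Y43.174
M3 S519
G1 X40.457 Y55.800 F2180
G1 X46.267 Y64.064
G1 X53.304 Y67.966
G1 X61.566 Y67.505
G1 X71.054 Y62.682
M5
G00 X0.000 Y0.000

Since the viewBox matches the mm dimensions, user units are millimetres directly. The only transform is the Y-flip y_m = 74.768 − y_svg.

Shape 1 is a quadratic bezier drawn with `<path>`. Its stroke #0000ff means score at S519, F2180. After flipping Y the toolpath is (62.831,60.277) → (60.513,49.092) → (55.878,41.573) → (48.926,37.721) → (39.656,37.534) → (28.069,41.014).

Shape 2 is a rectangle drawn with `<path>`. Its stroke #ff0000 means engrave at S249, F2973. After flipping Y the toolpath is (24.029,34.649) → (37.391,34.649) → (37.391,16.806) → (24.029,16.806) → (24.029,34.649), returning to the start.

Shape 3 is a rectangle drawn with `<path>`. Its stroke #0000ff means score at S519, F2180. After flipping Y the toolpath is (5.674,70.358) → (31.935,70.358) → (31.935,61.721) → (5.674,61.721) → (5.674,70.358), returning to the start.

Shape 4 is a line segment drawn with `<path>`. Its stroke #ff0000 means engrave at S249, F2973. After flipping Y the toolpath is (61.895,20.311) → (61.603,40.665).

Shape 5 is a quadratic bezier drawn with `<path>`. Its stroke #0000ff means score at S519, F2180. After flipping Y the toolpath is (35.873,43.174) → (40.457,55.800) → (46.267,64.064) → (53.304,67.966) → (61.566,67.505) → (71.054,62.682).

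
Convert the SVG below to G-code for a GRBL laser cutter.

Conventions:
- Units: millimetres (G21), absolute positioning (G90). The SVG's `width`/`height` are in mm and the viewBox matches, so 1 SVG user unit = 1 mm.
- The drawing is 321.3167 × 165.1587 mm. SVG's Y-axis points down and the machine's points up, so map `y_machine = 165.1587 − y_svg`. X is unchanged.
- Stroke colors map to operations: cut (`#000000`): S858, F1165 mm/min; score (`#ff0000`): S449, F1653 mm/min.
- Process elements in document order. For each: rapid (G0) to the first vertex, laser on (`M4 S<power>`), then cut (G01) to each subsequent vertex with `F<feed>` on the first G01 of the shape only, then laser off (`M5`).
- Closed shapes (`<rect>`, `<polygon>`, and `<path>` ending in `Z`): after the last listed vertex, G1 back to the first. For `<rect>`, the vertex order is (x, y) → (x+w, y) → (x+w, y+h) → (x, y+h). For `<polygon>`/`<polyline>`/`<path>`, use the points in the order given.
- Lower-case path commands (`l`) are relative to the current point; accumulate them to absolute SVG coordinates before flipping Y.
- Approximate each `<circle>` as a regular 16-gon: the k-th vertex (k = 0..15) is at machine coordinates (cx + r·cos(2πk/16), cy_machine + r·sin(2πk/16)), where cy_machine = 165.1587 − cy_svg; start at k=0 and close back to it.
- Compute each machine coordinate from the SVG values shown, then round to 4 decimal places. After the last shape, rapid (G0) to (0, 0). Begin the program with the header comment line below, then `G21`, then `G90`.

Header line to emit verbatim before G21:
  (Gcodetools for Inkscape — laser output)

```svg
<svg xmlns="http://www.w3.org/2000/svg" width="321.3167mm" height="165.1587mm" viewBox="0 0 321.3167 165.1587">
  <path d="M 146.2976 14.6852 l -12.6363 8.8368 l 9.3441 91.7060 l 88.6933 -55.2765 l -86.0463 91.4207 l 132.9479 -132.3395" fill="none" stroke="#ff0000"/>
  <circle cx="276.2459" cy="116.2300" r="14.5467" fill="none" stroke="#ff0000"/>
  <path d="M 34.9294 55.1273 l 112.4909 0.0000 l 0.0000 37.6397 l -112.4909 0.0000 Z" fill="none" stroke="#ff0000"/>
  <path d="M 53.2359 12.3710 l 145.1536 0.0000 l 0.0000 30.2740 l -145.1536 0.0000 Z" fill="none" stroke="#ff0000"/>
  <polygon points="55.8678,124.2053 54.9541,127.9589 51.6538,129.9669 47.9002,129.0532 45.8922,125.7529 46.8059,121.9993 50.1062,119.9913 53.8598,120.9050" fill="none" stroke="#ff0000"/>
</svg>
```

(Gcodetools for Inkscape — laser output)
G21
G90
G0 X146.2976 Y150.4735
M4 S449
G01 X133.6613 Y141.6367 F1653
G01 X143.0054 Y49.9307
G01 X231.6987 Y105.2072
G01 X145.6524 Y13.7865
G01 X278.6003 Y146.1260
M5
G0 X290.7926 Y48.9287
M4 S449
G01 X289.6853 Y54.4955 F1653
G01 X286.5320 Y59.2148
G01 X281.8127 Y62.3681
G01 X276.2459 Y63.4754
G01 X270.6791 Y62.3681
G01 X265.9598 Y59.2148
G01 X262.8065 Y54.4955
G01 X261.6992 Y48.9287
G01 X262.8065 Y43.3619
G01 X265.9598 Y38.6426
G01 X270.6791 Y35.4893
G01 X276.2459 Y34.3820
G01 X281.8127 Y35.4893
G01 X286.5320 Y38.6426
G01 X289.6853 Y43.3619
G01 X290.7926 Y48.9287
M5
G0 X34.9294 Y110.0314
M4 S449
G01 X147.4203 Y110.0314 F1653
G01 X147.4203 Y72.3917
G01 X34.9294 Y72.3917
G01 X34.9294 Y110.0314
M5
G0 X53.2359 Y152.7877
M4 S449
G01 X198.3895 Y152.7877 F1653
G01 X198.3895 Y122.5137
G01 X53.2359 Y122.5137
G01 X53.2359 Y152.7877
M5
G0 X55.8678 Y40.9534
M4 S449
G01 X54.9541 Y37.1998 F1653
G01 X51.6538 Y35.1918
G01 X47.9002 Y36.1055
G01 X45.8922 Y39.4058
G01 X46.8059 Y43.1594
G01 X50.1062 Y45.1674
G01 X53.8598 Y44.2537
G01 X55.8678 Y40.9534
M5
G0 X0.0000 Y0.0000

viewBox `0 0 321.3167 165.1587` with mm width/height → 1 unit = 1 mm. Flip: y_m = 165.1587 − y_svg.

**Shape 1** — `<path>` open polyline, stroke `#ff0000` → score (S449, F1653). Machine vertices: (146.2976,150.4735) → (133.6613,141.6367) → (143.0054,49.9307) → (231.6987,105.2072) → (145.6524,13.7865) → (278.6003,146.1260). Open path.

**Shape 2** — `<circle>` circle, stroke `#ff0000` → score (S449, F1653). Machine vertices: (290.7926,48.9287) → (289.6853,54.4955) → (286.5320,59.2148) → (281.8127,62.3681) → (276.2459,63.4754) → (270.6791,62.3681) → (265.9598,59.2148) → (262.8065,54.4955) → (261.6992,48.9287) → (262.8065,43.3619) → (265.9598,38.6426) → (270.6791,35.4893) → (276.2459,34.3820) → (281.8127,35.4893) → (286.5320,38.6426) → (289.6853,43.3619) → (290.7926,48.9287). Closed: final G1 returns to the first vertex.

**Shape 3** — `<path>` rectangle, stroke `#ff0000` → score (S449, F1653). Machine vertices: (34.9294,110.0314) → (147.4203,110.0314) → (147.4203,72.3917) → (34.9294,72.3917) → (34.9294,110.0314). Closed: final G1 returns to the first vertex.

**Shape 4** — `<path>` rectangle, stroke `#ff0000` → score (S449, F1653). Machine vertices: (53.2359,152.7877) → (198.3895,152.7877) → (198.3895,122.5137) → (53.2359,122.5137) → (53.2359,152.7877). Closed: final G1 returns to the first vertex.

**Shape 5** — `<polygon>` regular polygon, stroke `#ff0000` → score (S449, F1653). Machine vertices: (55.8678,40.9534) → (54.9541,37.1998) → (51.6538,35.1918) → (47.9002,36.1055) → (45.8922,39.4058) → (46.8059,43.1594) → (50.1062,45.1674) → (53.8598,44.2537) → (55.8678,40.9534). Closed: final G1 returns to the first vertex.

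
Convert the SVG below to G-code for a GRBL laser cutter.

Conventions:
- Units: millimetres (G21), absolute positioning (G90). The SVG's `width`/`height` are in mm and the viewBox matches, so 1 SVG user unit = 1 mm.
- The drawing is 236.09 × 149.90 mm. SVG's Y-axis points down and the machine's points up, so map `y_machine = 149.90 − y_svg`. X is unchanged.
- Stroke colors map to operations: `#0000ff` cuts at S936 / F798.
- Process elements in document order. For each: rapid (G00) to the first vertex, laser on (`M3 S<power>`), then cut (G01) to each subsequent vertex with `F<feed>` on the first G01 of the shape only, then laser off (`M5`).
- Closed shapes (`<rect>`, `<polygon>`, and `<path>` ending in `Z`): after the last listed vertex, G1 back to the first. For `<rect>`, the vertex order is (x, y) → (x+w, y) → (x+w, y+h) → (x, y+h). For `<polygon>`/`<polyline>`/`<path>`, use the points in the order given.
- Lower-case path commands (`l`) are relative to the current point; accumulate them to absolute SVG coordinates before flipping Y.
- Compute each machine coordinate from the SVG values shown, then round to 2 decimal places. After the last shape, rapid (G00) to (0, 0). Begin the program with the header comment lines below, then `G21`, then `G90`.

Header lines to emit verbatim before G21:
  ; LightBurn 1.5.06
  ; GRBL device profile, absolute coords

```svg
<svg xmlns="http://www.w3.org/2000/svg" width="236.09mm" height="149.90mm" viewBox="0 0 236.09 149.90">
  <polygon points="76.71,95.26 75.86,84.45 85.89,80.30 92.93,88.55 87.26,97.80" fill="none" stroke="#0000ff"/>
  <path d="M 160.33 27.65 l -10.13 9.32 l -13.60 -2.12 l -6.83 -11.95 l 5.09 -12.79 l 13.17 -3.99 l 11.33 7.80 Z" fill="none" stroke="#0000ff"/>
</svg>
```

viewBox `0 0 236.09 149.90` with mm width/height → 1 unit = 1 mm. Flip: y_m = 149.90 − y_svg.

**Shape 1** — `<polygon>` regular polygon, stroke `#0000ff` → cut (S936, F798). Machine vertices: (76.71,54.64) → (75.86,65.45) → (85.89,69.60) → (92.93,61.35) → (87.26,52.10) → (76.71,54.64). Closed: final G1 returns to the first vertex.

**Shape 2** — `<path>` regular polygon, stroke `#0000ff` → cut (S936, F798). Machine vertices: (160.33,122.25) → (150.20,112.93) → (136.60,115.05) → (129.77,127.00) → (134.86,139.79) → (148.03,143.78) → (159.36,135.98) → (160.33,122.25). Closed: final G1 returns to the first vertex.

; LightBurn 1.5.06
; GRBL device profile, absolute coords
G21
G90
G00 X76.71 Y54.64
M3 S936
G01 X75.86 Y65.45 F798
G01 X85.89 Y69.60
G01 X92.93 Y61.35
G01 X87.26 Y52.10
G01 X76.71 Y54.64
M5
G00 X160.33 Y122.25
M3 S936
G01 X150.20 Y112.93 F798
G01 X136.60 Y115.05
G01 X129.77 Y127.00
G01 X134.86 Y139.79
G01 X148.03 Y143.78
G01 X159.36 Y135.98
G01 X160.33 Y122.25
M5
G00 X0.00 Y0.00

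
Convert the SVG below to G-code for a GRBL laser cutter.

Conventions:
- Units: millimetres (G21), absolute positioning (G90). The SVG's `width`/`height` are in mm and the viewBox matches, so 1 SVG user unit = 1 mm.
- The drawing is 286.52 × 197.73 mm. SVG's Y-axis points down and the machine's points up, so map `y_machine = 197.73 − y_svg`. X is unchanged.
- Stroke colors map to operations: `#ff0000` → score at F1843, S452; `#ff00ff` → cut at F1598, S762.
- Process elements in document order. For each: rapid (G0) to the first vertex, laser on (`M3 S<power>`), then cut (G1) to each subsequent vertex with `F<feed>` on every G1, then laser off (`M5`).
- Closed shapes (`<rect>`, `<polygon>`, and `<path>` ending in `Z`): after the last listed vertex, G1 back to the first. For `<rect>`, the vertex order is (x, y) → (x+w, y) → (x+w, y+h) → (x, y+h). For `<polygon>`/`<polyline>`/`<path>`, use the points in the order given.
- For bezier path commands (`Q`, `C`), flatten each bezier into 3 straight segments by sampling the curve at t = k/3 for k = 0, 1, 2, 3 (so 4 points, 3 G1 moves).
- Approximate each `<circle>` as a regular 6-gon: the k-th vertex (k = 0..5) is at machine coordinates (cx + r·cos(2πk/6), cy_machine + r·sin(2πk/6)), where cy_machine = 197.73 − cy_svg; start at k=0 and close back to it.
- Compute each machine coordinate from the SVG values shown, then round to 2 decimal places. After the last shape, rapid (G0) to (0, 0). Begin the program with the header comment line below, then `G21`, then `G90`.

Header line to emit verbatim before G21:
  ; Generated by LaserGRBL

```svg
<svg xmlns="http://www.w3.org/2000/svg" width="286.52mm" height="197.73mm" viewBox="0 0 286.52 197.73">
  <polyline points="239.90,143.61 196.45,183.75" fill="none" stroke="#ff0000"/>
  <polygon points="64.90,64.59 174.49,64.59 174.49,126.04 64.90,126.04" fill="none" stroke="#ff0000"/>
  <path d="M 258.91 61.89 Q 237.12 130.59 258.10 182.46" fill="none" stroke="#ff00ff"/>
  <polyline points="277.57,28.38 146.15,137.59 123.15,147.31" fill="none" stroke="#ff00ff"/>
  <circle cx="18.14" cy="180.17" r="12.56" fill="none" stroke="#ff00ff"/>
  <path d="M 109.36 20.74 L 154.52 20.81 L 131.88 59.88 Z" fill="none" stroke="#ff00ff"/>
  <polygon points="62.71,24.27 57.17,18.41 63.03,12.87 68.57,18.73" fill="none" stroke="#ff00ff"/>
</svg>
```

Since the viewBox matches the mm dimensions, user units are millimetres directly. The only transform is the Y-flip y_m = 197.73 − y_svg.

Shape 1 is a line segment drawn with `<polyline>`. Its stroke #ff0000 means score at S452, F1843. After flipping Y the toolpath is (239.90,54.12) → (196.45,13.98).

Shape 2 is a rectangle drawn with `<polygon>`. Its stroke #ff0000 means score at S452, F1843. After flipping Y the toolpath is (64.90,133.14) → (174.49,133.14) → (174.49,71.69) → (64.90,71.69) → (64.90,133.14), returning to the start.

Shape 3 is a quadratic bezier drawn with `<path>`. Its stroke #ff00ff means cut at S762, F1598. After flipping Y the toolpath is (258.91,135.84) → (249.14,91.91) → (248.87,51.72) → (258.10,15.27).

Shape 4 is a open polyline drawn with `<polyline>`. Its stroke #ff00ff means cut at S762, F1598. After flipping Y the toolpath is (277.57,169.35) → (146.15,60.14) → (123.15,50.42).

Shape 5 is a circle drawn with `<circle>`. Its stroke #ff00ff means cut at S762, F1598. After flipping Y the toolpath is (30.70,17.56) → (24.42,28.44) → (11.86,28.44) → (5.58,17.56) → (11.86,6.68) → (24.42,6.68) → (30.70,17.56), returning to the start.

Shape 6 is a regular polygon drawn with `<path>`. Its stroke #ff00ff means cut at S762, F1598. After flipping Y the toolpath is (109.36,176.99) → (154.52,176.92) → (131.88,137.85) → (109.36,176.99), returning to the start.

Shape 7 is a regular polygon drawn with `<polygon>`. Its stroke #ff00ff means cut at S762, F1598. After flipping Y the toolpath is (62.71,173.46) → (57.17,179.32) → (63.03,184.86) → (68.57,179.00) → (62.71,173.46), returning to the start.

; Generated by LaserGRBL
G21
G90
G0 X239.90 Y54.12
M3 S452
G1 X196.45 Y13.98 F1843
M5
G0 X64.90 Y133.14
M3 S452
G1 X174.49 Y133.14 F1843
G1 X174.49 Y71.69 F1843
G1 X64.90 Y71.69 F1843
G1 X64.90 Y133.14 F1843
M5
G0 X258.91 Y135.84
M3 S762
G1 X249.14 Y91.91 F1598
G1 X248.87 Y51.72 F1598
G1 X258.10 Y15.27 F1598
M5
G0 X277.57 Y169.35
M3 S762
G1 X146.15 Y60.14 F1598
G1 X123.15 Y50.42 F1598
M5
G0 X30.70 Y17.56
M3 S762
G1 X24.42 Y28.44 F1598
G1 X11.86 Y28.44 F1598
G1 X5.58 Y17.56 F1598
G1 X11.86 Y6.68 F1598
G1 X24.42 Y6.68 F1598
G1 X30.70 Y17.56 F1598
M5
G0 X109.36 Y176.99
M3 S762
G1 X154.52 Y176.92 F1598
G1 X131.88 Y137.85 F1598
G1 X109.36 Y176.99 F1598
M5
G0 X62.71 Y173.46
M3 S762
G1 X57.17 Y179.32 F1598
G1 X63.03 Y184.86 F1598
G1 X68.57 Y179.00 F1598
G1 X62.71 Y173.46 F1598
M5
G0 X0.00 Y0.00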